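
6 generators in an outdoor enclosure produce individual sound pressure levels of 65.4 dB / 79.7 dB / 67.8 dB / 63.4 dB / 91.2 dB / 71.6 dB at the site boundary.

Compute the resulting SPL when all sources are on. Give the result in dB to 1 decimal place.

91.6 dB

Converting to relative power and adding: 10^(65.4/10) + 10^(79.7/10) + 10^(67.8/10) + 10^(63.4/10) + 10^(91.2/10) + 10^(71.6/10) = 1.438e+09.
Combined level = 10 log₁₀(1.438e+09) = 91.6 dB.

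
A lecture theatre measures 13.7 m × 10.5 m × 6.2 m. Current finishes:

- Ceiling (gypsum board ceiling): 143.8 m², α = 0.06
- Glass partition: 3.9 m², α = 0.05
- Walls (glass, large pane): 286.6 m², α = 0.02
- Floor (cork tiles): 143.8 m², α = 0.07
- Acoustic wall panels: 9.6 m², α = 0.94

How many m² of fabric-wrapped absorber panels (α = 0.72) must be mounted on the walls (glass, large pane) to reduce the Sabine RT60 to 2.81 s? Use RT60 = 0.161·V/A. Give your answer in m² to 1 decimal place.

24.9

Equivalent absorption area: A₁ = 143.8*0.06 + 3.9*0.05 + 286.6*0.02 + 143.8*0.07 + 9.6*0.94 = 33.645 m².
Required A₂ = 0.161·891.87/2.81 = 51.100 sabins.
ΔA needed = 51.100 − 33.645 = 17.455 sabins.
Each m² of panel replacing the walls (glass, large pane) adds (0.72 − 0.02) = 0.70 sabins.
Area = ΔA/Δα = 17.455/0.70 = 24.9 m².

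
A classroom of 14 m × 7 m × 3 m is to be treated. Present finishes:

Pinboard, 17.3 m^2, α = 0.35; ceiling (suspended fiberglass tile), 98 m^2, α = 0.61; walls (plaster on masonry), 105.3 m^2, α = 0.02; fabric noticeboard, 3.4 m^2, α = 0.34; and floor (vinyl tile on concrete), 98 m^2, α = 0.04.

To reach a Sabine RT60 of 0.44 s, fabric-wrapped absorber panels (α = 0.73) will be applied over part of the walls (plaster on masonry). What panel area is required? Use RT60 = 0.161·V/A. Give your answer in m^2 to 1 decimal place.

Summing Sᵢαᵢ: 6.055 + 59.780 + 2.106 + 1.156 + 3.920 → A₁ = 73.017 sabins.
V = 294 m³. Target absorption A₂ = 0.161 × 294 / 0.44 = 107.577 sabins.
Absorption to add: 107.577 − 73.017 = 34.560 sabins.
Net gain per m^2: Δα = 0.73 − 0.02 = 0.71.
Panel area = 34.560 / 0.71 = 48.7 m^2.

48.7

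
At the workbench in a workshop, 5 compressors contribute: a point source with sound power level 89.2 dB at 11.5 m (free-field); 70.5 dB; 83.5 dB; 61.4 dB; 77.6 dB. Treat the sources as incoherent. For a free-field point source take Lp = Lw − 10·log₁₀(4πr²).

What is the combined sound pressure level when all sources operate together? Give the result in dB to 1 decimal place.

84.7 dB

Source at 11.5 m: Lp = 89.2 − 10·log₁₀(4π·11.5²) = 89.2 − 10·log₁₀(1661.903) = 57.0 dB.
Sum in the linear (power) domain: Σ 10^(Lᵢ/10) = 10^(57.0/10) + 10^(70.5/10) + 10^(83.5/10) + 10^(61.4/10) + 10^(77.6/10) = 2.945e+08.
L_total = 10·log₁₀(2.945e+08) = 84.7 dB.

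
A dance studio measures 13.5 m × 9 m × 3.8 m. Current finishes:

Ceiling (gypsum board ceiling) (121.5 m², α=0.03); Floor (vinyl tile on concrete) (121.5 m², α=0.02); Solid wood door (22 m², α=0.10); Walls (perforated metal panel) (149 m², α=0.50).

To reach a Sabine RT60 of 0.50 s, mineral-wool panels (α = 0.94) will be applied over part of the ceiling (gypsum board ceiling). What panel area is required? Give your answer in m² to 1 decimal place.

Equivalent absorption area: A₁ = 121.5×0.03 + 121.5×0.02 + 22×0.10 + 149×0.50 = 82.775 m².
Required A₂ = 0.161·461.7/0.50 = 148.667 sabins.
Absorption to add: 148.667 − 82.775 = 65.892 sabins.
Net gain per m²: Δα = 0.94 − 0.03 = 0.91.
Panel area = 65.892 / 0.91 = 72.4 m².

72.4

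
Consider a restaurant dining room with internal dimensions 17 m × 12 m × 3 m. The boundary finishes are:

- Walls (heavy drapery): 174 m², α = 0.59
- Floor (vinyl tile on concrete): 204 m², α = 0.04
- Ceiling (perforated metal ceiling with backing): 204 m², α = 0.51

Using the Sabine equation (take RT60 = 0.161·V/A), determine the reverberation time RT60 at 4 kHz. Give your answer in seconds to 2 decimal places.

0.46 s

Equivalent absorption area: A = 174*0.59 + 204*0.04 + 204*0.51 = 214.860 m².
V = 17·12·3 = 612 m³.
RT60 = 0.161 · V / A = 0.161 × 612 / 214.860 = 0.46 s.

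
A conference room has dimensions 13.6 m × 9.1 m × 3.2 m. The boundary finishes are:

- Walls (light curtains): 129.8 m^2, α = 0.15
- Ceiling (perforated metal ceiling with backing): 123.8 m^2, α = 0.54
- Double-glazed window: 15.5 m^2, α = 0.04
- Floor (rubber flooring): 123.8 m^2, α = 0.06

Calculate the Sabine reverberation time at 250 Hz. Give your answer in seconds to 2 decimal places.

0.68 seconds

Total absorption A = 129.8·0.15 + 123.8·0.54 + 15.5·0.04 + 123.8·0.06
  = 19.470 + 66.852 + 0.620 + 7.428 = 94.370 m^2 sabins.
V = 13.6·9.1·3.2 = 396.032 m³.
RT60 = 0.161 · V / A = 0.161 × 396.032 / 94.370 = 0.68 s.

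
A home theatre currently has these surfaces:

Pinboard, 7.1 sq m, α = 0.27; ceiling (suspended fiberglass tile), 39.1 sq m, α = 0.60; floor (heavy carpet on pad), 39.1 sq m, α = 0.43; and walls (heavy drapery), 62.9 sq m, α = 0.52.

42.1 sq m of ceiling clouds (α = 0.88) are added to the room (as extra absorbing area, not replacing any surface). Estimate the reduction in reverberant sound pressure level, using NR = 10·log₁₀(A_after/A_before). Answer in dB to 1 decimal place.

A_before = Σ Sᵢαᵢ = 7.1·0.27 + 39.1·0.60 + 39.1·0.43 + 62.9·0.52 = 74.898 sabins.
Added absorption = 42.1 × 0.88 = 37.048 sabins.
New total A_after = 111.946 sabins.
NR = 10·log₁₀(111.946/74.898) = 1.7 dB.

1.7 dB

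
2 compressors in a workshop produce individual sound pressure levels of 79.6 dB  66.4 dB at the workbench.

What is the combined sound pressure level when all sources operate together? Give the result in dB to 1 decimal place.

79.8 dB

Sum in the linear (power) domain: Σ 10^(Lᵢ/10) = 10^(79.6/10) + 10^(66.4/10) = 9.557e+07.
Combined level = 10 log₁₀(9.557e+07) = 79.8 dB.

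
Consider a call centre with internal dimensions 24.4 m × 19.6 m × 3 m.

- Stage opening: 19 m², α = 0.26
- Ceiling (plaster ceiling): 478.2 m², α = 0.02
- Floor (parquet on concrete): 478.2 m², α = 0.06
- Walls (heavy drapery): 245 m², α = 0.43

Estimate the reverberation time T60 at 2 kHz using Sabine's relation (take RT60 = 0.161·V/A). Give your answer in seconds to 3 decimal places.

1.555 s

Summing Sᵢαᵢ: 4.940 + 9.564 + 28.692 + 105.350 → A = 148.546 sabins.
Volume V = 24.4 × 19.6 × 3 = 1434.72 m³.
RT60 = 0.161 · V / A = 0.161 × 1434.72 / 148.546 = 1.555 s.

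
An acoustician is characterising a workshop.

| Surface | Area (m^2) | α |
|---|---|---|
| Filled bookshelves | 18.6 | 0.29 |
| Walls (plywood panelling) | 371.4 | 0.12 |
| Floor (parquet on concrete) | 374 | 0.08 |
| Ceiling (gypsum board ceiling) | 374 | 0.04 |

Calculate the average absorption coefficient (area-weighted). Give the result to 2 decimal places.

0.08

Total surface area S = 1138.0 m^2.
Weighted sum Σ Sα = 94.842.
ᾱ = A/S = 0.08.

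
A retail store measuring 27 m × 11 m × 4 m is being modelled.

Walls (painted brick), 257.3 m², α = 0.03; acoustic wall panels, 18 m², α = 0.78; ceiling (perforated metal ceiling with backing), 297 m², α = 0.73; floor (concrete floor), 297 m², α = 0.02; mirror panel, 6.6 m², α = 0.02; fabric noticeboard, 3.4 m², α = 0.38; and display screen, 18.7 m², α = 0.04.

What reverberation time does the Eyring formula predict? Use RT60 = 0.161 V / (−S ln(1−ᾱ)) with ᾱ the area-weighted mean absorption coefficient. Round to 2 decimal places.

Total surface area S = 257.3 + 18 + 297 + 297 + 6.6 + 3.4 + 18.7 = 898.0 m².
Absorption A = 257.3×0.03 + 18×0.78 + 297×0.73 + 297×0.02 + 6.6×0.02 + 3.4×0.38 + 18.7×0.04 = 246.681 sabins.
ᾱ = 246.681 / 898.0 = 0.2747.
−S·ln(1−ᾱ) = −898.0 × ln(1 − 0.2747) = 288.411.
V = 27 × 11 × 4 = 1188 m³.
T = 0.161·V/[−S·ln(1−ᾱ)] = 0.161·1188/288.411 = 0.66 s.

0.66 s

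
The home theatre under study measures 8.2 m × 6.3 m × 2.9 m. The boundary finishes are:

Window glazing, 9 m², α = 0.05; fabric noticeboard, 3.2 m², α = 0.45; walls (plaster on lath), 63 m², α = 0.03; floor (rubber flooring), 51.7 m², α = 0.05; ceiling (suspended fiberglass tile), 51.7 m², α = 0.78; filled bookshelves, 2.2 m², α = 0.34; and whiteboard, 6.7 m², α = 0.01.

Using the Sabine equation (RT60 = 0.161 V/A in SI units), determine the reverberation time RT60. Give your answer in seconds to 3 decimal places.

Total absorption A = 9*0.05 + 3.2*0.45 + 63*0.03 + 51.7*0.05 + 51.7*0.78 + 2.2*0.34 + 6.7*0.01
  = 0.450 + 1.440 + 1.890 + 2.585 + 40.326 + 0.748 + 0.067 = 47.506 m² sabins.
Room volume: 149.814 m³.
T = 0.161 V/A = 0.161·149.814/47.506 = 0.508 s.

0.508 sec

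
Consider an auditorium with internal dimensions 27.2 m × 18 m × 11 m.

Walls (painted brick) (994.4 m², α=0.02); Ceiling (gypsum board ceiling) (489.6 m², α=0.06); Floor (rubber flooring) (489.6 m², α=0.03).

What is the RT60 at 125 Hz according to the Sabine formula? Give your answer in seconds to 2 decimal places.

Summing Sᵢαᵢ: 19.888 + 29.376 + 14.688 → A = 63.952 sabins.
Room volume: 5385.6 m³.
RT60 = 0.161 · V / A = 0.161 × 5385.6 / 63.952 = 13.56 s.

13.56 s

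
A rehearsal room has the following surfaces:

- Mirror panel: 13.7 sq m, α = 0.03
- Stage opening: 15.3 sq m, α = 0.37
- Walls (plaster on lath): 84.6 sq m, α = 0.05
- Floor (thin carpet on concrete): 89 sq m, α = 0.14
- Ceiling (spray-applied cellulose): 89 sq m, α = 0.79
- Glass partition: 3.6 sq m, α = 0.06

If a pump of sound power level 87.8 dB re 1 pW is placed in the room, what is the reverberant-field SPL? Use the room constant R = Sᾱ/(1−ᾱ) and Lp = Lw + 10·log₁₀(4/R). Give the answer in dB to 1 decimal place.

72.5 dB

A = 93.288 sabins; S = 295.2 sq m.
ᾱ = 0.3160, so room constant R = A/(1−ᾱ) = 136.386 sq m.
Lp = Lw + 10 log₁₀(4/R) = 87.8 -15.33 = 72.5 dB.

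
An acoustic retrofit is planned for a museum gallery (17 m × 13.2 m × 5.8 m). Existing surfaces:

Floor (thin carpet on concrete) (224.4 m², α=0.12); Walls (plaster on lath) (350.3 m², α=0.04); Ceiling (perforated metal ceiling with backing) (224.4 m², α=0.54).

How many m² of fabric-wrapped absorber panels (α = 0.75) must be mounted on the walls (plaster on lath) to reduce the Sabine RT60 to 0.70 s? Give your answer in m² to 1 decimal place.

193.3

A₁ = Σ Sᵢαᵢ = 224.4×0.12 + 350.3×0.04 + 224.4×0.54 = 162.116 sabins.
V = 1301.52 m³. Target absorption A₂ = 0.161 × 1301.52 / 0.70 = 299.350 sabins.
ΔA needed = 299.350 − 162.116 = 137.234 sabins.
Net gain per m²: Δα = 0.75 − 0.04 = 0.71.
Panel area = 137.234 / 0.71 = 193.3 m².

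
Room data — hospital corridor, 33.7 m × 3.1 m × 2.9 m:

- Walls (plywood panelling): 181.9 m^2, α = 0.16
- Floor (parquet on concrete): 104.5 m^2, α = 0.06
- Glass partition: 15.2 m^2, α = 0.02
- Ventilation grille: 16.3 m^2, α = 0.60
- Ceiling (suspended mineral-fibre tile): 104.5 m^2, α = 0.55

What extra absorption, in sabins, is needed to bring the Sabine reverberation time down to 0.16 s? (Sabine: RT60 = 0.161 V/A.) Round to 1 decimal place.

Total absorption A₁ = 181.9×0.16 + 104.5×0.06 + 15.2×0.02 + 16.3×0.60 + 104.5×0.55
  = 29.104 + 6.270 + 0.304 + 9.780 + 57.475 = 102.933 m^2 sabins.
V = 302.963 m³. Required absorption A₂ = 0.161 × 302.963 / 0.16 = 304.857 sabins.
ΔA = A₂ − A₁ = 304.857 − 102.933 = 201.9 sabins.

201.9 sabins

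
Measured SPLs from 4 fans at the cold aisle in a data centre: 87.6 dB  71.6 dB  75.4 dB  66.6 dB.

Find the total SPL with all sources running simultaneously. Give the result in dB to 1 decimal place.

88.0 dB

Sum in the linear (power) domain: Σ 10^(Lᵢ/10) = 10^(87.6/10) + 10^(71.6/10) + 10^(75.4/10) + 10^(66.6/10) = 6.291e+08.
L_total = 10·log₁₀(6.291e+08) = 88.0 dB.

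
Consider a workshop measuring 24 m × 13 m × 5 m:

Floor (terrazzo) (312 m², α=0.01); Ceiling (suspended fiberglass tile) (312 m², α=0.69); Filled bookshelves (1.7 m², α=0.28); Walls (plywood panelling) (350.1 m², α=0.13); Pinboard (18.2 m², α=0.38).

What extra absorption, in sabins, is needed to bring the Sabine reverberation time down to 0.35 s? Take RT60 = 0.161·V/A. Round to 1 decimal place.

Total absorption A₁ = 312*0.01 + 312*0.69 + 1.7*0.28 + 350.1*0.13 + 18.2*0.38
  = 3.120 + 215.280 + 0.476 + 45.513 + 6.916 = 271.305 m² sabins.
Target A₂ = 0.161·1560/0.35 = 717.600 sabins (V = 1560 m³).
Additional absorption ΔA = 717.600 − 271.305 = 446.3 sabins.

446.3 sabins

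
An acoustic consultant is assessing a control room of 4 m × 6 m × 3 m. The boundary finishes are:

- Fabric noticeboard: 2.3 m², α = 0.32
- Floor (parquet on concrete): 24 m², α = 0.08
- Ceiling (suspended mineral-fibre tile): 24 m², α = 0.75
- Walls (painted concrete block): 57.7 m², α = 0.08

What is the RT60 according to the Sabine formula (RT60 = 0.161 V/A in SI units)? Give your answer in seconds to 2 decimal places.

A = Σ Sᵢαᵢ = 2.3·0.32 + 24·0.08 + 24·0.75 + 57.7·0.08 = 25.272 sabins.
V = 4·6·3 = 72 m³.
RT60 = 0.161 · V / A = 0.161 × 72 / 25.272 = 0.46 s.

0.46 sec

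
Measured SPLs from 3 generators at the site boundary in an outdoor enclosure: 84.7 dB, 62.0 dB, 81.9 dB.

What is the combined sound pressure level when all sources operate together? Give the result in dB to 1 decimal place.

Σ 10^(Lᵢ/10) = 4.516e+08.
L_total = 10·log₁₀(4.516e+08) = 86.5 dB.

86.5 dB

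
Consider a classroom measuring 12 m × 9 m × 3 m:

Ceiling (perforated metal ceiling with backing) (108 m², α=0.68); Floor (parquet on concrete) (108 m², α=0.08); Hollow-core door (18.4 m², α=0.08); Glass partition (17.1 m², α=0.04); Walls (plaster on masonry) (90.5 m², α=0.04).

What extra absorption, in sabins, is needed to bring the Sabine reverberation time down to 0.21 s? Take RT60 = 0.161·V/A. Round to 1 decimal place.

160.5 sabins

Equivalent absorption area: A₁ = 108*0.68 + 108*0.08 + 18.4*0.08 + 17.1*0.04 + 90.5*0.04 = 87.856 m².
Target A₂ = 0.161·324/0.21 = 248.400 sabins (V = 324 m³).
Shortfall: 248.400 − 87.856 = 160.5 sabins.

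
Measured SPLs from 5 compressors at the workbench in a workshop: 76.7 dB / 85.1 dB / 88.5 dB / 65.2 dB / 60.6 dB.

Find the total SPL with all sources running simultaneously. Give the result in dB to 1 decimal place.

90.3 dB

Sum in the linear (power) domain: Σ 10^(Lᵢ/10) = 10^(76.7/10) + 10^(85.1/10) + 10^(88.5/10) + 10^(65.2/10) + 10^(60.6/10) = 1.083e+09.
Combined level = 10 log₁₀(1.083e+09) = 90.3 dB.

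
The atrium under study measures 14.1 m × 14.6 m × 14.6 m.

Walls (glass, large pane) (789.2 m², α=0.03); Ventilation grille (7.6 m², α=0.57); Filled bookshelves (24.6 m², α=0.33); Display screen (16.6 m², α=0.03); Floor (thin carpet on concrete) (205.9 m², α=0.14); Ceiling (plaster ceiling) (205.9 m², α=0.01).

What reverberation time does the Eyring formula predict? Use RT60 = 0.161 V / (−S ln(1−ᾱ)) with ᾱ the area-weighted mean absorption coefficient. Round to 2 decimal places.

S = Σ Sᵢ = 1249.8 m².
Σ(Sᵢαᵢ) = 789.2·0.03 + 7.6·0.57 + 24.6·0.33 + 16.6·0.03 + 205.9·0.14 + 205.9·0.01 = 67.509.
ᾱ = 67.509 / 1249.8 = 0.0540.
−S·ln(1−ᾱ) = −1249.8 × ln(1 − 0.0540) = 69.380.
V = 14.1 × 14.6 × 14.6 = 3005.556 m³.
RT60 = 0.161 × 3005.556 / 69.380 = 6.97 s.

6.97 sec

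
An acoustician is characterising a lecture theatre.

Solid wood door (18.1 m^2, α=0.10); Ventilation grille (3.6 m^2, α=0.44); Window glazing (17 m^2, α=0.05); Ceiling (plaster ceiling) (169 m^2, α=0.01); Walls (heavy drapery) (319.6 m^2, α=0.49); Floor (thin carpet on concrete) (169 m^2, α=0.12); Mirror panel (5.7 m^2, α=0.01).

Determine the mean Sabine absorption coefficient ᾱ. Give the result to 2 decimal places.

0.26

S = Σ Sᵢ = 18.1 + 3.6 + 17 + 169 + 319.6 + 169 + 5.7 = 702.0 m^2.
Weighted sum Σ Sα = 182.875.
ᾱ = 182.875 / 702.0 = 0.26.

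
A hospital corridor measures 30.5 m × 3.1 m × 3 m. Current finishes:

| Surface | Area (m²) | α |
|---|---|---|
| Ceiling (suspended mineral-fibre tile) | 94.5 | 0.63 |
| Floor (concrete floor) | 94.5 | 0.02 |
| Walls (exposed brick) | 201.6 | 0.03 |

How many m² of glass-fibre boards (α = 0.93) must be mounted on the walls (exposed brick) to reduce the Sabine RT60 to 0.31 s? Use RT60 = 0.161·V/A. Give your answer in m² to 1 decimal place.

Summing Sᵢαᵢ: 59.535 + 1.890 + 6.048 → A₁ = 67.473 sabins.
Required A₂ = 0.161·283.65/0.31 = 147.315 sabins.
ΔA needed = 147.315 − 67.473 = 79.842 sabins.
Net gain per m²: Δα = 0.93 − 0.03 = 0.90.
Panel area = 79.842 / 0.90 = 88.7 m².

88.7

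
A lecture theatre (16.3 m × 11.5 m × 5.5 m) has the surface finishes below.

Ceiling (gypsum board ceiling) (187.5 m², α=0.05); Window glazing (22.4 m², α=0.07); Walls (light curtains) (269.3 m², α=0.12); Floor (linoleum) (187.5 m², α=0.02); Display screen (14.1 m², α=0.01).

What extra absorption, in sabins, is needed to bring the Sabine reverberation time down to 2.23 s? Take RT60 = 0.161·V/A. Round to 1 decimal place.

Summing Sᵢαᵢ: 9.375 + 1.568 + 32.316 + 3.750 + 0.141 → A₁ = 47.150 sabins.
For T = 2.23 s, need A₂ = 0.161·V/T = 0.161·1030.975/2.23 = 74.434 sabins.
Additional absorption ΔA = 74.434 − 47.150 = 27.3 sabins.

27.3 sabins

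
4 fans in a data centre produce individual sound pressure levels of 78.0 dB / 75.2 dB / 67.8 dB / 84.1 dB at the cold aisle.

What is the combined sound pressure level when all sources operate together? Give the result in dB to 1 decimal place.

85.6 dB

Sum in the linear (power) domain: Σ 10^(Lᵢ/10) = 10^(78.0/10) + 10^(75.2/10) + 10^(67.8/10) + 10^(84.1/10) = 3.593e+08.
L_total = 10·log₁₀(3.593e+08) = 85.6 dB.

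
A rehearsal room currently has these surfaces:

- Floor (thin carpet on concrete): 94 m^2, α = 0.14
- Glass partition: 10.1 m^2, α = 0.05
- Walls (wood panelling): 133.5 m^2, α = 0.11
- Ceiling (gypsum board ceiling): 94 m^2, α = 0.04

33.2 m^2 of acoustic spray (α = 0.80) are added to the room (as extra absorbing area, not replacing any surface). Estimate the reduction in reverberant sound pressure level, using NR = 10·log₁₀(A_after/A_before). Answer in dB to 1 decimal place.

Summing Sᵢαᵢ: 13.160 + 0.505 + 14.685 + 3.760 → A_before = 32.110 sabins.
Added absorption = 33.2 × 0.80 = 26.560 sabins.
A_after = 32.110 + 26.560 = 58.670 sabins.
NR = 10·log₁₀(58.670/32.110) = 2.6 dB.

2.6 dB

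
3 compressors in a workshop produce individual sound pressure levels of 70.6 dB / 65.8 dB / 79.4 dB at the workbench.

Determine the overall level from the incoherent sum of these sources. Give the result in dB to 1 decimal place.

80.1 dB

Σ 10^(Lᵢ/10) = 1.024e+08.
L_total = 10·log₁₀(1.024e+08) = 80.1 dB.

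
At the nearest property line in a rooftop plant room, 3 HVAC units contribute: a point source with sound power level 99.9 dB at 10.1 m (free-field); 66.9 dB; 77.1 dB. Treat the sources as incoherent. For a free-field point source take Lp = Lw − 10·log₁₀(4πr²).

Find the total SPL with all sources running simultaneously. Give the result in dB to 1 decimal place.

Source at 10.1 m: Lp = 99.9 − 10·log₁₀(4π·10.1²) = 99.9 − 10·log₁₀(1281.895) = 68.8 dB.
Sum in the linear (power) domain: Σ 10^(Lᵢ/10) = 10^(68.8/10) + 10^(66.9/10) + 10^(77.1/10) = 6.377e+07.
L_total = 10·log₁₀(6.377e+07) = 78.0 dB.

78.0 dB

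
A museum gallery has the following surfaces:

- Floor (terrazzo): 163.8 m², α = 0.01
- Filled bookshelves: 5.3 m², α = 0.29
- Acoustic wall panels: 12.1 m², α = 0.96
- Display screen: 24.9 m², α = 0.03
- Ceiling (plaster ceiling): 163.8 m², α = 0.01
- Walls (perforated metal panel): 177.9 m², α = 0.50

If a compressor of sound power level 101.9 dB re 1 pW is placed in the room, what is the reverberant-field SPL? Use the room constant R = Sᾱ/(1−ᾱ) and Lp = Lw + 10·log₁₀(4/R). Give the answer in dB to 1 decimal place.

Σ(Sᵢαᵢ) = 163.8×0.01 + 5.3×0.29 + 12.1×0.96 + 24.9×0.03 + 163.8×0.01 + 177.9×0.50 = 106.126; total area S = 547.8 m².
ᾱ = 106.126/547.8 = 0.1937; R = Sᾱ/(1−ᾱ) = 106.126/(1−0.1937) = 131.621 m².
Lp = 101.9 + 10·log₁₀(4/131.621) = 101.9 + (-15.17) = 86.7 dB.

86.7 dB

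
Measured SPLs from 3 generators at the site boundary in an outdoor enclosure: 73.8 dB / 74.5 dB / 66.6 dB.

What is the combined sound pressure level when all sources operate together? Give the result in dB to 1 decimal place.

Σ 10^(Lᵢ/10) = 5.674e+07.
Combined level = 10 log₁₀(5.674e+07) = 77.5 dB.

77.5 dB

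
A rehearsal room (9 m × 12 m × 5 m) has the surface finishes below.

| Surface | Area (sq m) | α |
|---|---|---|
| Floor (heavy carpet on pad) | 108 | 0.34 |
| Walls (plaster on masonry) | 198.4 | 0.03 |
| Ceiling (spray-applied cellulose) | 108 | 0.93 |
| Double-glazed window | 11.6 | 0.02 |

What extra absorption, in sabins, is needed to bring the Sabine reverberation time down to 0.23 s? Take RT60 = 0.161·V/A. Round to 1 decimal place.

234.7 sabins

Summing Sᵢαᵢ: 36.720 + 5.952 + 100.440 + 0.232 → A₁ = 143.344 sabins.
Target A₂ = 0.161·540/0.23 = 378.000 sabins (V = 540 m³).
ΔA = A₂ − A₁ = 378.000 − 143.344 = 234.7 sabins.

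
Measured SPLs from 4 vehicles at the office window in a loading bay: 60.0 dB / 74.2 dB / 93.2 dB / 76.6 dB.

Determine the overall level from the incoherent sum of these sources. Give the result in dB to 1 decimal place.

93.3 dB

Converting to relative power and adding: 10^(60.0/10) + 10^(74.2/10) + 10^(93.2/10) + 10^(76.6/10) = 2.162e+09.
L_total = 10·log₁₀(2.162e+09) = 93.3 dB.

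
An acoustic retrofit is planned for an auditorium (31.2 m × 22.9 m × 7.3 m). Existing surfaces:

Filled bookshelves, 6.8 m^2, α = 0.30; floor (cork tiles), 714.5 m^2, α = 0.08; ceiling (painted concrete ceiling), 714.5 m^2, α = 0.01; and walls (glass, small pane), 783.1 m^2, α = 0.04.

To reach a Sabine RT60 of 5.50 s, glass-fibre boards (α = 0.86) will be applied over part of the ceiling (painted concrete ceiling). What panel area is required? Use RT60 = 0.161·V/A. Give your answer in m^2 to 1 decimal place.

A₁ = Σ Sᵢαᵢ = 6.8*0.30 + 714.5*0.08 + 714.5*0.01 + 783.1*0.04 = 97.669 sabins.
V = 5215.704 m³. Target absorption A₂ = 0.161 × 5215.704 / 5.50 = 152.678 sabins.
ΔA needed = 152.678 − 97.669 = 55.009 sabins.
Each m^2 of panel replacing the ceiling (painted concrete ceiling) adds (0.86 − 0.01) = 0.85 sabins.
Area = ΔA/Δα = 55.009/0.85 = 64.7 m^2.

64.7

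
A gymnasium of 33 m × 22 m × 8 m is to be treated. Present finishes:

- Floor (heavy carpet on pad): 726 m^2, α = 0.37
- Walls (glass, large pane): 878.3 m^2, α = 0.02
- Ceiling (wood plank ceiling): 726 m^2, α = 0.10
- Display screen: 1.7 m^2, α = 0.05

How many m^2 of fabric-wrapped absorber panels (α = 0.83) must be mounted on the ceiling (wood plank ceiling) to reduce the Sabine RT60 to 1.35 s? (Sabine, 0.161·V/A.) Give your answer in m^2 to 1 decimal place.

457.2

Equivalent absorption area: A₁ = 726*0.37 + 878.3*0.02 + 726*0.10 + 1.7*0.05 = 358.871 m^2.
V = 5808 m³. Target absorption A₂ = 0.161 × 5808 / 1.35 = 692.658 sabins.
ΔA needed = 692.658 − 358.871 = 333.787 sabins.
Net gain per m^2: Δα = 0.83 − 0.10 = 0.73.
Area = ΔA/Δα = 333.787/0.73 = 457.2 m^2.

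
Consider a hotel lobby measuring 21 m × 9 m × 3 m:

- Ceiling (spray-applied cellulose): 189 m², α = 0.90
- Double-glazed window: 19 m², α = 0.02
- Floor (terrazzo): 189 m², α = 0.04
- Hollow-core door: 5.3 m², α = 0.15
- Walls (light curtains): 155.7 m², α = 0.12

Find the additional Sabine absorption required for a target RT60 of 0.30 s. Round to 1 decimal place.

106.8 sabins

Summing Sᵢαᵢ: 170.100 + 0.380 + 7.560 + 0.795 + 18.684 → A₁ = 197.519 sabins.
For T = 0.30 s, need A₂ = 0.161·V/T = 0.161·567/0.30 = 304.290 sabins.
Additional absorption ΔA = 304.290 − 197.519 = 106.8 sabins.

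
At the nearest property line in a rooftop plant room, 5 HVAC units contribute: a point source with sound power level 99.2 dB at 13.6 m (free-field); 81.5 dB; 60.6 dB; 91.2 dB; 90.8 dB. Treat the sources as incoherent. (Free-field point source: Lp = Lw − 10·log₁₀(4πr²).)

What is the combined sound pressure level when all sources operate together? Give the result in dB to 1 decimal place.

94.3 dB

Source at 13.6 m: Lp = 99.2 − 10·log₁₀(4π·13.6²) = 99.2 − 10·log₁₀(2324.276) = 65.5 dB.
Sum in the linear (power) domain: Σ 10^(Lᵢ/10) = 10^(65.5/10) + 10^(81.5/10) + 10^(60.6/10) + 10^(91.2/10) + 10^(90.8/10) = 2.666e+09.
Combined level = 10 log₁₀(2.666e+09) = 94.3 dB.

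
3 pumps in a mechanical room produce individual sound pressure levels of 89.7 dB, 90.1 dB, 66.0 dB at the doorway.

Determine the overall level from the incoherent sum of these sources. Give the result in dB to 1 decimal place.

92.9 dB

Converting to relative power and adding: 10^(89.7/10) + 10^(90.1/10) + 10^(66.0/10) = 1.961e+09.
L_total = 10·log₁₀(1.961e+09) = 92.9 dB.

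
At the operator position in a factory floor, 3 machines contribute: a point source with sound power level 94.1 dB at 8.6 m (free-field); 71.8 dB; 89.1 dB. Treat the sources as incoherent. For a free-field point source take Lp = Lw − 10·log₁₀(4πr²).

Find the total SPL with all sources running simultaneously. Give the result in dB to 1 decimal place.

Source at 8.6 m: Lp = 94.1 − 10·log₁₀(4π·8.6²) = 94.1 − 10·log₁₀(929.409) = 64.4 dB.
Σ 10^(Lᵢ/10) = 8.307e+08.
L_total = 10·log₁₀(8.307e+08) = 89.2 dB.

89.2 dB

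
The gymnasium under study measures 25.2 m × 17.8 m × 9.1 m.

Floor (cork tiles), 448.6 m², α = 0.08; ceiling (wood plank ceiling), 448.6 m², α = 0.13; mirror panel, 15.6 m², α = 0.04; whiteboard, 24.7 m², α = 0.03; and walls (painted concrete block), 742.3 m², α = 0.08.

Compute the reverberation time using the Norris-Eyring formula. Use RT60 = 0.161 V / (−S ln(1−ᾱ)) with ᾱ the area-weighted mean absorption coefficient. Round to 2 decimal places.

Total surface area S = 448.6 + 448.6 + 15.6 + 24.7 + 742.3 = 1679.8 m².
Σ(Sᵢαᵢ) = 448.6×0.08 + 448.6×0.13 + 15.6×0.04 + 24.7×0.03 + 742.3×0.08 = 154.955.
ᾱ = 154.955 / 1679.8 = 0.0922.
−S·ln(1−ᾱ) = −1679.8 × ln(1 − 0.0922) = 162.489.
V = 25.2 × 17.8 × 9.1 = 4081.896 m³.
T = 0.161·V/[−S·ln(1−ᾱ)] = 0.161·4081.896/162.489 = 4.04 s.

4.04 s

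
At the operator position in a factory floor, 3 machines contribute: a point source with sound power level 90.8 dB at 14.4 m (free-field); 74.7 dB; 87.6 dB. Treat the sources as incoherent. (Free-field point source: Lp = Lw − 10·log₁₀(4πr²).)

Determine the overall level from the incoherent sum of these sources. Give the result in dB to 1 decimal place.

Source at 14.4 m: Lp = 90.8 − 10·log₁₀(4π·14.4²) = 90.8 − 10·log₁₀(2605.763) = 56.6 dB.
Σ 10^(Lᵢ/10) = 6.054e+08.
L_total = 10·log₁₀(6.054e+08) = 87.8 dB.

87.8 dB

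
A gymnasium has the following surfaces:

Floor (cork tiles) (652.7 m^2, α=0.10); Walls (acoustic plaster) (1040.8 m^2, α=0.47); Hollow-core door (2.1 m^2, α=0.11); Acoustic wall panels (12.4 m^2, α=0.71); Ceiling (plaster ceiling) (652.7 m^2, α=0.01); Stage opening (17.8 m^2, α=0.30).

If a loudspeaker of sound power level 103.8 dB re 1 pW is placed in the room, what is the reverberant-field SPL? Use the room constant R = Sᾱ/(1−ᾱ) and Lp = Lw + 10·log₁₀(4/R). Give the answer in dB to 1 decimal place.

81.0 dB

A = 575.348 sabins; S = 2378.5 m^2.
ᾱ = 0.2419, so room constant R = A/(1−ᾱ) = 758.934 m^2.
Lp = 103.8 + 10·log₁₀(4/758.934) = 103.8 + (-22.78) = 81.0 dB.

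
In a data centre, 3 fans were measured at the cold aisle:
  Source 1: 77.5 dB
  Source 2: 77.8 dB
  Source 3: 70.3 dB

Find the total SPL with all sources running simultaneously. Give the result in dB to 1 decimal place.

Sum in the linear (power) domain: Σ 10^(Lᵢ/10) = 10^(77.5/10) + 10^(77.8/10) + 10^(70.3/10) = 1.272e+08.
Combined level = 10 log₁₀(1.272e+08) = 81.0 dB.

81.0 dB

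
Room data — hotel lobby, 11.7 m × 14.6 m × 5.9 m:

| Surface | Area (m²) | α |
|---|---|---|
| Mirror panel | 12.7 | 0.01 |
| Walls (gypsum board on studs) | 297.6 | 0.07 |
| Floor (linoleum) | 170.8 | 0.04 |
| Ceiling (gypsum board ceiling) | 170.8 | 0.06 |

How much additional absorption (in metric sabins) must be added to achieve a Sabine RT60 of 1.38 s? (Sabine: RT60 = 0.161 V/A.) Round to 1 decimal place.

79.5 sabins

Total absorption A₁ = 12.7·0.01 + 297.6·0.07 + 170.8·0.04 + 170.8·0.06
  = 0.127 + 20.832 + 6.832 + 10.248 = 38.039 m² sabins.
For T = 1.38 s, need A₂ = 0.161·V/T = 0.161·1007.838/1.38 = 117.581 sabins.
Shortfall: 117.581 − 38.039 = 79.5 sabins.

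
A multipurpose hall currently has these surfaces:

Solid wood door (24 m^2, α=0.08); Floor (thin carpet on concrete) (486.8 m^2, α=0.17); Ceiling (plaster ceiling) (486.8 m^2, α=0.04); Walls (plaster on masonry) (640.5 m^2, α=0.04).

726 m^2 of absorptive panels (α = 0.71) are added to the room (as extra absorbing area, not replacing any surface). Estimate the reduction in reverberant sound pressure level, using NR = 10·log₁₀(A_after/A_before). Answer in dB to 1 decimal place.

Equivalent absorption area: A_before = 24·0.08 + 486.8·0.17 + 486.8·0.04 + 640.5·0.04 = 129.768 m^2.
Treatment contributes 726·0.71 = 515.460 sabins.
New total A_after = 645.228 sabins.
Reduction = 10 log₁₀(A_after/A_before) = 10 log₁₀(4.9722) = 7.0 dB.

7.0 dB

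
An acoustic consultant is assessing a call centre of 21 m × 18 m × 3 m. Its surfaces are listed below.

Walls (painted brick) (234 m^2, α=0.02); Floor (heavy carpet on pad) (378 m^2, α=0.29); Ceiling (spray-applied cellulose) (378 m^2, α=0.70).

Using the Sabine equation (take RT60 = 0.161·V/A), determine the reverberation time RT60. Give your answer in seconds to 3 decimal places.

0.482 seconds

Total absorption A = 234*0.02 + 378*0.29 + 378*0.70
  = 4.680 + 109.620 + 264.600 = 378.900 m^2 sabins.
Room volume: 1134 m³.
RT60 = 0.161 · V / A = 0.161 × 1134 / 378.900 = 0.482 s.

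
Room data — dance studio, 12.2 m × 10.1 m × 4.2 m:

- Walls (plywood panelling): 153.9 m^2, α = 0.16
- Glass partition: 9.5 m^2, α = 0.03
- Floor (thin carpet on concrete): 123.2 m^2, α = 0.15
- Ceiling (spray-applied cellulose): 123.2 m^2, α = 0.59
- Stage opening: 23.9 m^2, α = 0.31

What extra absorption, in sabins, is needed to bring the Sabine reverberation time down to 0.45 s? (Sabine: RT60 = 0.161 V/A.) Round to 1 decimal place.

61.7 sabins

Summing Sᵢαᵢ: 24.624 + 0.285 + 18.480 + 72.688 + 7.409 → A₁ = 123.486 sabins.
V = 517.524 m³. Required absorption A₂ = 0.161 × 517.524 / 0.45 = 185.159 sabins.
Shortfall: 185.159 − 123.486 = 61.7 sabins.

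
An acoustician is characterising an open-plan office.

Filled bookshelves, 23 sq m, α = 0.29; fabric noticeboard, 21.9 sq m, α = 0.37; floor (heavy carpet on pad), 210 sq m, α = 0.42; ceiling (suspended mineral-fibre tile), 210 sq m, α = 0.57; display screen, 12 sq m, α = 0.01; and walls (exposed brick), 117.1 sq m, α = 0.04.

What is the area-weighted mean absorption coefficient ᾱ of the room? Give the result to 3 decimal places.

S = Σ Sᵢ = 23 + 21.9 + 210 + 210 + 12 + 117.1 = 594.0 sq m.
Σ(Sᵢαᵢ) = 23*0.29 + 21.9*0.37 + 210*0.42 + 210*0.57 + 12*0.01 + 117.1*0.04 = 227.477.
ᾱ = 227.477 / 594.0 = 0.383.

0.383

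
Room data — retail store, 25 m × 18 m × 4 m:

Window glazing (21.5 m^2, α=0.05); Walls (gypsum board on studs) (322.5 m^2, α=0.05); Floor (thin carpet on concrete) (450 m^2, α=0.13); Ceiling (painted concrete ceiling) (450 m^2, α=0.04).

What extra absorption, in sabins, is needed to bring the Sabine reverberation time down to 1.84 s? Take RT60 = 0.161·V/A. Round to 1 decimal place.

63.8 sabins

Total absorption A₁ = 21.5*0.05 + 322.5*0.05 + 450*0.13 + 450*0.04
  = 1.075 + 16.125 + 58.500 + 18.000 = 93.700 m^2 sabins.
For T = 1.84 s, need A₂ = 0.161·V/T = 0.161·1800/1.84 = 157.500 sabins.
Additional absorption ΔA = 157.500 − 93.700 = 63.8 sabins.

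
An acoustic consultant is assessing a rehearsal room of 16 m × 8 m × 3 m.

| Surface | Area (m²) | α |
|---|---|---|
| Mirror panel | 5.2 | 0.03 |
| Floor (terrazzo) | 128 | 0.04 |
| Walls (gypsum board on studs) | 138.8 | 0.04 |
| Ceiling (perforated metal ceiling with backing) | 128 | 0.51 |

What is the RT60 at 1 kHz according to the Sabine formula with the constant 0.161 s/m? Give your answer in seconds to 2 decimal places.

Total absorption A = 5.2*0.03 + 128*0.04 + 138.8*0.04 + 128*0.51
  = 0.156 + 5.120 + 5.552 + 65.280 = 76.108 m² sabins.
Volume V = 16 × 8 × 3 = 384 m³.
T = 0.161 V/A = 0.161·384/76.108 = 0.81 s.

0.81 sec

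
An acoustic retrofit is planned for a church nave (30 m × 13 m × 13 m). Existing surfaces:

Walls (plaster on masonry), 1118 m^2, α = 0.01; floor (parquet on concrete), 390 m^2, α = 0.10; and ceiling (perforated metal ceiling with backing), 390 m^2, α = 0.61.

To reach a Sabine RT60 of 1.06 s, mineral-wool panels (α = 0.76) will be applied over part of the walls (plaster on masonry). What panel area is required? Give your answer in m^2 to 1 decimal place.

642.6

Summing Sᵢαᵢ: 11.180 + 39.000 + 237.900 → A₁ = 288.080 sabins.
Required A₂ = 0.161·5070/1.06 = 770.066 sabins.
ΔA needed = 770.066 − 288.080 = 481.986 sabins.
Each m^2 of panel replacing the walls (plaster on masonry) adds (0.76 − 0.01) = 0.75 sabins.
Panel area = 481.986 / 0.75 = 642.6 m^2.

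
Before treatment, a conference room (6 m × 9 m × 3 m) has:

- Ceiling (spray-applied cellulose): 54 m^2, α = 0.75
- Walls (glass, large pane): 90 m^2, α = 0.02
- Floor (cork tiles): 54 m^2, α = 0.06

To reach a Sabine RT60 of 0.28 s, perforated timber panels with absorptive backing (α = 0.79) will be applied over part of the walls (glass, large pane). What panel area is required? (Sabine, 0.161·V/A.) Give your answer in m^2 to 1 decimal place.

Equivalent absorption area: A₁ = 54·0.75 + 90·0.02 + 54·0.06 = 45.540 m^2.
V = 162 m³. Target absorption A₂ = 0.161 × 162 / 0.28 = 93.150 sabins.
ΔA needed = 93.150 − 45.540 = 47.610 sabins.
Each m^2 of panel replacing the walls (glass, large pane) adds (0.79 − 0.02) = 0.77 sabins.
Area = ΔA/Δα = 47.610/0.77 = 61.8 m^2.

61.8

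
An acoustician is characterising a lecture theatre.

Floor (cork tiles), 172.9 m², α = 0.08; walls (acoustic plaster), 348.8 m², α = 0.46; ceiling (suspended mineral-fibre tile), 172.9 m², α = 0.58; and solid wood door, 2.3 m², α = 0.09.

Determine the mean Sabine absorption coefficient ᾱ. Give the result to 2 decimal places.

0.39

Total surface area S = 696.9 m².
Σ(Sᵢαᵢ) = 172.9·0.08 + 348.8·0.46 + 172.9·0.58 + 2.3·0.09 = 274.769.
ᾱ = 274.769 / 696.9 = 0.39.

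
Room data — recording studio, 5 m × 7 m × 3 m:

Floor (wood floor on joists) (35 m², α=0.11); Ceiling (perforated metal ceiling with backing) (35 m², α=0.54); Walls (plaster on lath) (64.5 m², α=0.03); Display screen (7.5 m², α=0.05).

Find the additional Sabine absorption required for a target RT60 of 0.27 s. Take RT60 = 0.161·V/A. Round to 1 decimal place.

37.6 sabins

Summing Sᵢαᵢ: 3.850 + 18.900 + 1.935 + 0.375 → A₁ = 25.060 sabins.
For T = 0.27 s, need A₂ = 0.161·V/T = 0.161·105/0.27 = 62.611 sabins.
Additional absorption ΔA = 62.611 − 25.060 = 37.6 sabins.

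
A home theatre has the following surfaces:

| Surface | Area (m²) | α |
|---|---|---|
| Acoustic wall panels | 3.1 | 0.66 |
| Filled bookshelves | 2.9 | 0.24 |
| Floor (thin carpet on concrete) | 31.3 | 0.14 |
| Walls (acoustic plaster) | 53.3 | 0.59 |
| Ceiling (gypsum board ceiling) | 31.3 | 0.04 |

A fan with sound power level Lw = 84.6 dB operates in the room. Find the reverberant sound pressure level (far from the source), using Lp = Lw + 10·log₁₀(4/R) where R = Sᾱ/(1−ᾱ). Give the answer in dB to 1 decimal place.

Σ(Sᵢαᵢ) = 3.1·0.66 + 2.9·0.24 + 31.3·0.14 + 53.3·0.59 + 31.3·0.04 = 39.823; total area S = 121.9 m².
ᾱ = 39.823/121.9 = 0.3267; R = Sᾱ/(1−ᾱ) = 39.823/(1−0.3267) = 59.146 m².
Lp = Lw + 10 log₁₀(4/R) = 84.6 -11.70 = 72.9 dB.

72.9 dB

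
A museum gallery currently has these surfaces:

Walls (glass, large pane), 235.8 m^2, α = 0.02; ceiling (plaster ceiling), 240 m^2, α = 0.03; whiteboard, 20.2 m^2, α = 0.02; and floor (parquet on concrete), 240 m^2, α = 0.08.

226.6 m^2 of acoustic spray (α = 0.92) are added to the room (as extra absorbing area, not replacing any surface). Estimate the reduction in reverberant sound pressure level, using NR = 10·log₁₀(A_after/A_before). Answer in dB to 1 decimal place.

Total absorption A_before = 235.8·0.02 + 240·0.03 + 20.2·0.02 + 240·0.08
  = 4.716 + 7.200 + 0.404 + 19.200 = 31.520 m^2 sabins.
Added absorption = 226.6 × 0.92 = 208.472 sabins.
A_after = 31.520 + 208.472 = 239.992 sabins.
NR = 10·log₁₀(239.992/31.520) = 8.8 dB.

8.8 dB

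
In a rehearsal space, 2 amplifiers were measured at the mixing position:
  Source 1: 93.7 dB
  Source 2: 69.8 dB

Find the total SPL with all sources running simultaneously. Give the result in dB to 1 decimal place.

93.7 dB

Sum in the linear (power) domain: Σ 10^(Lᵢ/10) = 10^(93.7/10) + 10^(69.8/10) = 2.354e+09.
Combined level = 10 log₁₀(2.354e+09) = 93.7 dB.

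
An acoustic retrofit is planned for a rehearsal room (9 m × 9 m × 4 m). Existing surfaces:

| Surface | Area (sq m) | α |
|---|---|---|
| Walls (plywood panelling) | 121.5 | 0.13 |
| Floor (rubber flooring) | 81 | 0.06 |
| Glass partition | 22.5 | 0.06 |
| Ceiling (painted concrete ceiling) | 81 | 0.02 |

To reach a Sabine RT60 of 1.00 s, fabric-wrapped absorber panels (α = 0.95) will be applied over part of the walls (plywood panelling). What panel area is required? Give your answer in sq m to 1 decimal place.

34.8

Total absorption A₁ = 121.5×0.13 + 81×0.06 + 22.5×0.06 + 81×0.02
  = 15.795 + 4.860 + 1.350 + 1.620 = 23.625 sq m sabins.
Required A₂ = 0.161·324/1.00 = 52.164 sabins.
ΔA needed = 52.164 − 23.625 = 28.539 sabins.
Each sq m of panel replacing the walls (plywood panelling) adds (0.95 − 0.13) = 0.82 sabins.
Area = ΔA/Δα = 28.539/0.82 = 34.8 sq m.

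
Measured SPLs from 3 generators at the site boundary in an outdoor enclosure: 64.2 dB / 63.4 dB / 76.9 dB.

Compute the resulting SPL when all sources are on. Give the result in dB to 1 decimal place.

77.3 dB

Sum in the linear (power) domain: Σ 10^(Lᵢ/10) = 10^(64.2/10) + 10^(63.4/10) + 10^(76.9/10) = 5.38e+07.
Combined level = 10 log₁₀(5.38e+07) = 77.3 dB.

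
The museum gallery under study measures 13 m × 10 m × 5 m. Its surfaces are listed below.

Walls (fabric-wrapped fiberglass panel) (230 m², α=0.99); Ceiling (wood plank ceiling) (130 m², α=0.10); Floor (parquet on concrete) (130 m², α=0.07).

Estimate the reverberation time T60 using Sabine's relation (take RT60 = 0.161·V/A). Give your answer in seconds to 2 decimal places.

A = Σ Sᵢαᵢ = 230*0.99 + 130*0.10 + 130*0.07 = 249.800 sabins.
V = 13·10·5 = 650 m³.
T = 0.161 V/A = 0.161·650/249.800 = 0.42 s.

0.42 seconds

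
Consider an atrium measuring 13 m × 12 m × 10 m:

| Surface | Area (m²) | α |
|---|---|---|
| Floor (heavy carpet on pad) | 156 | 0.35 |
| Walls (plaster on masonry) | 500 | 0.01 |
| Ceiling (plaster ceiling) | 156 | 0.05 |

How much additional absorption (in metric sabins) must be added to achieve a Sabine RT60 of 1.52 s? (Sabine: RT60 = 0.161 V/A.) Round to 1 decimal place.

A₁ = Σ Sᵢαᵢ = 156·0.35 + 500·0.01 + 156·0.05 = 67.400 sabins.
V = 1560 m³. Required absorption A₂ = 0.161 × 1560 / 1.52 = 165.237 sabins.
ΔA = A₂ − A₁ = 165.237 − 67.400 = 97.8 sabins.

97.8 sabins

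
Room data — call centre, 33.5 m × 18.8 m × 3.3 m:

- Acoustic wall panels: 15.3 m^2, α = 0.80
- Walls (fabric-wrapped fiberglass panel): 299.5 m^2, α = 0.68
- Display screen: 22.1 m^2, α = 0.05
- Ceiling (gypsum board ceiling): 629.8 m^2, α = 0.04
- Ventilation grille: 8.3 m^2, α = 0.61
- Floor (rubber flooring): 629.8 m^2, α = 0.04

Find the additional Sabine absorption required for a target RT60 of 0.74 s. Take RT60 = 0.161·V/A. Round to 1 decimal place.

Total absorption A₁ = 15.3*0.80 + 299.5*0.68 + 22.1*0.05 + 629.8*0.04 + 8.3*0.61 + 629.8*0.04
  = 12.240 + 203.660 + 1.105 + 25.192 + 5.063 + 25.192 = 272.452 m^2 sabins.
Target A₂ = 0.161·2078.34/0.74 = 452.179 sabins (V = 2078.34 m³).
Additional absorption ΔA = 452.179 − 272.452 = 179.7 sabins.

179.7 sabins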